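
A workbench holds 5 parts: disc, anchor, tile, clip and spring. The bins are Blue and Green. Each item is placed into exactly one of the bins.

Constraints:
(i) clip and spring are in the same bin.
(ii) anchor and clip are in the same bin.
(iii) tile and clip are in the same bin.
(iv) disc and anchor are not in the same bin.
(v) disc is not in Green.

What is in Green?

From (v): disc ∉ Green.
Only one bin left: disc ∈ Blue.
(iv): anchor ∉ Blue.
Only one bin left: anchor ∈ Green.
(ii): clip matches anchor: clip ∉ Blue.
(ii): clip matches anchor: clip ∈ Green.
(iii): tile matches clip: tile ∉ Blue.
(iii): tile matches clip: tile ∈ Green.
(i): spring matches clip: spring ∉ Blue.
(i): spring matches clip: spring ∈ Green.

Green = {anchor, clip, spring, tile}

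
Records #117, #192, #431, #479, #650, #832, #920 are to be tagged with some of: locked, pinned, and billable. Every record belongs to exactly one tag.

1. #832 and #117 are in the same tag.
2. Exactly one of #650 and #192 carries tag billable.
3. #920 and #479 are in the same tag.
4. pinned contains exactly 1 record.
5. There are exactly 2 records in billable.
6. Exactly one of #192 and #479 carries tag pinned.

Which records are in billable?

billable = {#431, #650}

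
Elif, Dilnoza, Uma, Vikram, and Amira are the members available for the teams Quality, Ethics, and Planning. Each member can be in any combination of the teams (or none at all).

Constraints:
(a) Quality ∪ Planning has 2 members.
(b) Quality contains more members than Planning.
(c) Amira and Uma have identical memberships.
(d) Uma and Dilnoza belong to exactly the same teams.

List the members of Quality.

Quality = {Elif, Vikram}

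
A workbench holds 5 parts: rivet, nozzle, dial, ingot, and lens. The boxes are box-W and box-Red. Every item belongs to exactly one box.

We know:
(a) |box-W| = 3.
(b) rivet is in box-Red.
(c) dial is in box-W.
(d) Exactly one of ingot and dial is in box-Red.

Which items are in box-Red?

From (b): rivet ∈ box-Red.
From (c): dial ∈ box-W.
(d) (exactly one): ingot ∈ box-Red.
(a): only 3 candidates remain for box-W, so all are in.

box-Red = {ingot, rivet}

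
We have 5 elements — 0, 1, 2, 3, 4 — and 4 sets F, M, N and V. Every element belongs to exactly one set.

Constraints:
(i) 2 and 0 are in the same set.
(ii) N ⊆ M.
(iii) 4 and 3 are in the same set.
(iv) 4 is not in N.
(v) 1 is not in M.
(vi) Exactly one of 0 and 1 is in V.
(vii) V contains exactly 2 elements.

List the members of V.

V = {0, 2}

From (iv): 4 ∉ N.
From (v): 1 ∉ M.
(ii) contrapositive: 1 ∉ N.
(iii): 3 matches 4: 3 ∉ N.
Suppose 0 ∉ V: no assignment then satisfies all the clues, so 0 ∈ V.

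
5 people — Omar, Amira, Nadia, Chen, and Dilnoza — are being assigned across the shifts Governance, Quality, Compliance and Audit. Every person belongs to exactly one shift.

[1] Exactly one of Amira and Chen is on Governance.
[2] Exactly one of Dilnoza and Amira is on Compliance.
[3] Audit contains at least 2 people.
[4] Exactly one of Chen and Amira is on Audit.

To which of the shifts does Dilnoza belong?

Dilnoza: Compliance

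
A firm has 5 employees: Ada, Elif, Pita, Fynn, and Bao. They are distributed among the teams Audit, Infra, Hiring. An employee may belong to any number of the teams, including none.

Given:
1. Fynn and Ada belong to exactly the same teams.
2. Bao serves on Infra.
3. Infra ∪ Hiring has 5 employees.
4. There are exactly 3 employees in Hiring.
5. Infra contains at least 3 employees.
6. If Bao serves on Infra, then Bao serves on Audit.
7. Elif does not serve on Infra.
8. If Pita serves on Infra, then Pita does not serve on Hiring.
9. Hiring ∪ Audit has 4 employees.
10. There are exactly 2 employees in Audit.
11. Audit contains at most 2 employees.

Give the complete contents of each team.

Audit = {Bao, Elif}; Infra = {Ada, Bao, Fynn, Pita}; Hiring = {Ada, Elif, Fynn}

From (2): Bao ∈ Infra.
From (7): Elif ∉ Infra.
(6): Bao ∈ Audit.
Suppose Ada ∈ Audit: no assignment then satisfies all the clues, so Ada ∉ Audit.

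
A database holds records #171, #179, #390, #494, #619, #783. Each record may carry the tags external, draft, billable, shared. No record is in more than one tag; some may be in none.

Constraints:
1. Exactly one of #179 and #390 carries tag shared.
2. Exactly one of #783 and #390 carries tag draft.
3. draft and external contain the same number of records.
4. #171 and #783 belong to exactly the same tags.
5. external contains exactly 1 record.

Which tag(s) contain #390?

#390: draft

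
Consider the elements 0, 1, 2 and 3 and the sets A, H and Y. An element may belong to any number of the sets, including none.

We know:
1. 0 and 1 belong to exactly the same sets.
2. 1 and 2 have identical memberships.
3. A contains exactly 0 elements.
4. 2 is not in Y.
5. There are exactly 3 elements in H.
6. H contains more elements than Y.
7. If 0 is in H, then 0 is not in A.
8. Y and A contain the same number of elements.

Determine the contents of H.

H = {0, 1, 2}

From (4): 2 ∉ Y.
(2): 1 matches 2: 1 ∉ Y.
(3): A already has 0, so the rest are out.
(1): 0 matches 1: 0 ∉ Y.
Suppose 0 ∉ H: no assignment then satisfies all the clues, so 0 ∈ H.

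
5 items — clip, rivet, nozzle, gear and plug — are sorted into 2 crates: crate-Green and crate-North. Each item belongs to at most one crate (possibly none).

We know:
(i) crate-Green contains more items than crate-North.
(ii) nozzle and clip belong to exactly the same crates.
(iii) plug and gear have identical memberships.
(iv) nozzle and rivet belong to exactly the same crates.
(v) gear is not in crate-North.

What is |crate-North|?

From (v): gear ∉ crate-North.
(iii): plug matches gear: plug ∉ crate-North.
Suppose clip ∈ crate-North: no assignment then satisfies all the clues, so clip ∉ crate-North.

0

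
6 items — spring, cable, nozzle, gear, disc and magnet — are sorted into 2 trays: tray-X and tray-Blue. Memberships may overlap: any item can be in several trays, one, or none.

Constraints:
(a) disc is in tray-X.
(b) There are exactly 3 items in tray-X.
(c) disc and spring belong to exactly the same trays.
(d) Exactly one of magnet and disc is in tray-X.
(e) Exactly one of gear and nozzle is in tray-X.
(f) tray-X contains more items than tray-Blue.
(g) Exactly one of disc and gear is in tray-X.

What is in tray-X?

tray-X = {disc, nozzle, spring}

From (a): disc ∈ tray-X.
(c): spring matches disc: spring ∈ tray-X.
(d) (exactly one): magnet ∉ tray-X.
(g) (exactly one): gear ∉ tray-X.
(e) (exactly one): nozzle ∈ tray-X.
(b): tray-X already has 3, so the rest are out.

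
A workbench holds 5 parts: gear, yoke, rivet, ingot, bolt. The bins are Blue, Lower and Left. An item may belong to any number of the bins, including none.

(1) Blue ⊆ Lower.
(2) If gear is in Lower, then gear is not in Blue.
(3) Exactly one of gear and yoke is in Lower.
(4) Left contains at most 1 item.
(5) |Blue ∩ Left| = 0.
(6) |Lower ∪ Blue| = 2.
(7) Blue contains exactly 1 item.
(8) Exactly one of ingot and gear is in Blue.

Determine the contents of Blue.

Blue = {ingot}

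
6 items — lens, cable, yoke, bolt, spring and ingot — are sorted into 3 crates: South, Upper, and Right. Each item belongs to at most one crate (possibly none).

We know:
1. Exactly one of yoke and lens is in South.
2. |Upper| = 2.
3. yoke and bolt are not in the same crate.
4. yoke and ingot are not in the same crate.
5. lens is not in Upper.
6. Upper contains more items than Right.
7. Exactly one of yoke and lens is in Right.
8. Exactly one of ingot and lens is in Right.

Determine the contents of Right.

Right = {lens}

From (5): lens ∉ Upper.
Suppose lens ∉ Right: no assignment then satisfies all the clues, so lens ∈ Right.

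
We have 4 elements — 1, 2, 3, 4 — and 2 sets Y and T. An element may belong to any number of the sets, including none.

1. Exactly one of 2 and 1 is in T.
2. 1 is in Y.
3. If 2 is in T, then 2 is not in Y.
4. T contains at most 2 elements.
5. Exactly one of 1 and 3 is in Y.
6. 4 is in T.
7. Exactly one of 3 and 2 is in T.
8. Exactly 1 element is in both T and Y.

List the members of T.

From (2): 1 ∈ Y.
From (6): 4 ∈ T.
(5) (exactly one): 3 ∉ Y.
Suppose 1 ∈ T: no assignment then satisfies all the clues, so 1 ∉ T.

T = {2, 4}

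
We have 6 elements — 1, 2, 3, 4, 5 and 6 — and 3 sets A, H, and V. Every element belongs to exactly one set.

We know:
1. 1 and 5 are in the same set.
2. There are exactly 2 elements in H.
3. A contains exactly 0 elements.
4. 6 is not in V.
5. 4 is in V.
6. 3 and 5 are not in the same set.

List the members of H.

H = {3, 6}

From (4): 6 ∉ V.
From (5): 4 ∈ V.
(3): A already has 0, so the rest are out.
Only one set left: 6 ∈ H.
Suppose 1 ∈ H: no assignment then satisfies all the clues, so 1 ∉ H.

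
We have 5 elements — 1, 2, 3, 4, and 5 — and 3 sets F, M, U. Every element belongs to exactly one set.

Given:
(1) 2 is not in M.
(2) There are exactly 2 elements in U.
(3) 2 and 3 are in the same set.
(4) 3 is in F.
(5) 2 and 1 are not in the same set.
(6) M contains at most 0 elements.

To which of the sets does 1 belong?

1: U

From (1): 2 ∉ M.
From (4): 3 ∈ F.
(3): 2 matches 3: 2 ∈ F.
(5): 1 ∉ F.
(6): M already has 0, so the rest are out.
Only one set left: 1 ∈ U.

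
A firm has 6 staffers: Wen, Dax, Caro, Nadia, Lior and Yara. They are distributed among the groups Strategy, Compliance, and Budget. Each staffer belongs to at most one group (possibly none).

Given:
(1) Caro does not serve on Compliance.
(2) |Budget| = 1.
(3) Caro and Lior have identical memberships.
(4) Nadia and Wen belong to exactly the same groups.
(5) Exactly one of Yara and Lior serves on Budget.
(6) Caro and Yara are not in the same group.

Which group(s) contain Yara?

From (1): Caro ∉ Compliance.
(3): Lior matches Caro: Lior ∉ Compliance.
Suppose Yara ∈ Strategy: no assignment then satisfies all the clues, so Yara ∉ Strategy.

Yara: Budget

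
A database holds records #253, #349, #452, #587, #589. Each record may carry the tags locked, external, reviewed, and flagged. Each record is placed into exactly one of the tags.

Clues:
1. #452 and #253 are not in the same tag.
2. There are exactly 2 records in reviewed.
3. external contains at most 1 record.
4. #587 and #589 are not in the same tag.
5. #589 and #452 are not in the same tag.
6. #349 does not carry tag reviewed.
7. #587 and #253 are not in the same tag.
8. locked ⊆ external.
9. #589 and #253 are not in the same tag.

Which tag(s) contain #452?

#452: reviewed

From (6): #349 ∉ reviewed.
Suppose #452 ∈ locked: no assignment then satisfies all the clues, so #452 ∉ locked.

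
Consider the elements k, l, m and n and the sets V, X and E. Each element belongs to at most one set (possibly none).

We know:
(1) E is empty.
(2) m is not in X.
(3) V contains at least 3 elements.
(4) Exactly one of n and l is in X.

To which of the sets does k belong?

From (2): m ∉ X.
(1): E already has 0, so the rest are out.
Suppose k ∉ V: no assignment then satisfies all the clues, so k ∈ V.

k: V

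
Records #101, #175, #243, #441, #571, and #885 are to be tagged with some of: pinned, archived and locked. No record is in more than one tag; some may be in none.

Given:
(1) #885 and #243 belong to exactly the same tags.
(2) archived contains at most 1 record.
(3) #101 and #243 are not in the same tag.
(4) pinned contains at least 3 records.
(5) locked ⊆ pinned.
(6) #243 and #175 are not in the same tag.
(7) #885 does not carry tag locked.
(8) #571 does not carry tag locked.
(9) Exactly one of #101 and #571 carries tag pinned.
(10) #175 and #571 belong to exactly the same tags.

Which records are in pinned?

pinned = {#175, #441, #571}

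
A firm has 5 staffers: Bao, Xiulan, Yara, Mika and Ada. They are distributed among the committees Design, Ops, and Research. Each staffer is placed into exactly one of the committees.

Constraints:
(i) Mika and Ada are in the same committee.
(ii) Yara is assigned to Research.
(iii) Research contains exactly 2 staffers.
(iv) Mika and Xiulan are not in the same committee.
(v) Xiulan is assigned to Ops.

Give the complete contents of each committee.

Design = {Ada, Mika}; Ops = {Xiulan}; Research = {Bao, Yara}

From (ii): Yara ∈ Research.
From (v): Xiulan ∈ Ops.
(iv): Mika ∉ Ops.
(i): Ada matches Mika: Ada ∉ Ops.
Suppose Bao ∈ Design: no assignment then satisfies all the clues, so Bao ∉ Design.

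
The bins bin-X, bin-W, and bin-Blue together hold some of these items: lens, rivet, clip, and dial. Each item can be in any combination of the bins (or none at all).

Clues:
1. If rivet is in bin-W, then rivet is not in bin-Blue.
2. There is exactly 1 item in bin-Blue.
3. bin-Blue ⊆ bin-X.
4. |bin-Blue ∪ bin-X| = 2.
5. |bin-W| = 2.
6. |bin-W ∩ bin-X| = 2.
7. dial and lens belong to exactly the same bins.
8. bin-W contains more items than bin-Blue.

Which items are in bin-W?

bin-W = {clip, rivet}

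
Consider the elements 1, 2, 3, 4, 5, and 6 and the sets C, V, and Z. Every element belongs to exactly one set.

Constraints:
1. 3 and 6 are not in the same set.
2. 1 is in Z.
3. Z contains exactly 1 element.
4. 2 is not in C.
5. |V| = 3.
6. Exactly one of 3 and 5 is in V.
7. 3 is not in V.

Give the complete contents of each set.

C = {3, 4}; V = {2, 5, 6}; Z = {1}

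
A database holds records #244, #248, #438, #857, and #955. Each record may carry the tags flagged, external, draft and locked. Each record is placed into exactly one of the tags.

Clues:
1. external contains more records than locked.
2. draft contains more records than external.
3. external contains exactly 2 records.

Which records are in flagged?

flagged = {}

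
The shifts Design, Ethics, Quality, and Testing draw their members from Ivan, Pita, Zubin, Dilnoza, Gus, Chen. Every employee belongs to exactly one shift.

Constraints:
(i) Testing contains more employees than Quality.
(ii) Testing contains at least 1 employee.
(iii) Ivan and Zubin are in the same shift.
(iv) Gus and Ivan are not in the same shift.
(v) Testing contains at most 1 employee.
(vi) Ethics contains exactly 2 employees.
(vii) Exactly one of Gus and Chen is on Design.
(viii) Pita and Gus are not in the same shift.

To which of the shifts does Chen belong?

Chen: Design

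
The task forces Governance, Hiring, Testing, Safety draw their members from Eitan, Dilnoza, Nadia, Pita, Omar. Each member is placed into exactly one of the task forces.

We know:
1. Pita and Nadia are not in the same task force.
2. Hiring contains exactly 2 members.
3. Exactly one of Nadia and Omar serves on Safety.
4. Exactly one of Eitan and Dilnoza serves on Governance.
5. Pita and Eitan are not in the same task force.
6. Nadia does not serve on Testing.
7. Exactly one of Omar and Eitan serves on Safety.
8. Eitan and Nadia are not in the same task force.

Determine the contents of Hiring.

Hiring = {Dilnoza, Nadia}

From (6): Nadia ∉ Testing.
Suppose Eitan ∈ Hiring: no assignment then satisfies all the clues, so Eitan ∉ Hiring.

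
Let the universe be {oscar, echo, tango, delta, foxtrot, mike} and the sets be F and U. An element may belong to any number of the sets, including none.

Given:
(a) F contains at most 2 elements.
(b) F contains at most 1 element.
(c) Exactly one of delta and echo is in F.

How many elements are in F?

1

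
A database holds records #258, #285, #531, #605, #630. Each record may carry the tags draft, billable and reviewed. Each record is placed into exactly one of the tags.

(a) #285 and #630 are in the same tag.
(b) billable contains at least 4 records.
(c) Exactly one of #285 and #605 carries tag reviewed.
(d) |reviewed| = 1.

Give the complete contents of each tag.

draft = {}; billable = {#258, #285, #531, #630}; reviewed = {#605}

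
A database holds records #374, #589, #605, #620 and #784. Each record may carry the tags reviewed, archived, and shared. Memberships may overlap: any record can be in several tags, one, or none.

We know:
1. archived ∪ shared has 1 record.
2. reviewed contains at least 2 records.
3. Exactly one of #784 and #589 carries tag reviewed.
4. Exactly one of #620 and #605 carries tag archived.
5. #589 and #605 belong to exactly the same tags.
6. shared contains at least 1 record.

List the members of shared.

shared = {#620}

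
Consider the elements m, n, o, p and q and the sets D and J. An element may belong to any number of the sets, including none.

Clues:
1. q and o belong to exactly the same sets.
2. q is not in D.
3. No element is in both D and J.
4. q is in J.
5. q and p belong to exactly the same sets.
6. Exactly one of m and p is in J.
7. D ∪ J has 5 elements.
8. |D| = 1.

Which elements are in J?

From (2): q ∉ D.
From (4): q ∈ J.
(1): o matches q: o ∉ D.
(1): o matches q: o ∈ J.
(5): p matches q: p ∉ D.
(5): p matches q: p ∈ J.
(6) (exactly one): m ∉ J.
Suppose n ∉ J: no assignment then satisfies all the clues, so n ∈ J.

J = {n, o, p, q}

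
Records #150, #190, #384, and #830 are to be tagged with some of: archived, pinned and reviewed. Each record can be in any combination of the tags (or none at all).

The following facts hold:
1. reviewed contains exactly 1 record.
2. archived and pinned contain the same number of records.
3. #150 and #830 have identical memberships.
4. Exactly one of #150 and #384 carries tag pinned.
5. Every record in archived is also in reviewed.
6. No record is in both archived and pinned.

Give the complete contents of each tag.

archived = {#190}; pinned = {#384}; reviewed = {#190}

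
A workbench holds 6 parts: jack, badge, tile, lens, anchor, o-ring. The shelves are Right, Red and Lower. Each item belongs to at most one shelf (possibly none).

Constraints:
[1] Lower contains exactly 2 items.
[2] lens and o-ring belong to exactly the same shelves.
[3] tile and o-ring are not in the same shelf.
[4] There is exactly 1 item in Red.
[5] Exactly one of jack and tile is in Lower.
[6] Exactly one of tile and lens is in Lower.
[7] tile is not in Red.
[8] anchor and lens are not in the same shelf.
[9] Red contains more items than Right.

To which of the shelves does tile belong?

tile: Lower

From (7): tile ∉ Red.
Suppose tile ∈ Right: no assignment then satisfies all the clues, so tile ∉ Right.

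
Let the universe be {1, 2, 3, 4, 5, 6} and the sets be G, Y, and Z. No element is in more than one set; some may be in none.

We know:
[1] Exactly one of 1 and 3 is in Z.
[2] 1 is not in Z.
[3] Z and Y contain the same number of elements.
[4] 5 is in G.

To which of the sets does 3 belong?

From (2): 1 ∉ Z.
From (4): 5 ∈ G.
(1) (exactly one): 3 ∈ Z.

3: Z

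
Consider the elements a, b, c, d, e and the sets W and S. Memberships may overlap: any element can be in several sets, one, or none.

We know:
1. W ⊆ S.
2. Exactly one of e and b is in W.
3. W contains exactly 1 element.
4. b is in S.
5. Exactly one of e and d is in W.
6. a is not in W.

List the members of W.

W = {e}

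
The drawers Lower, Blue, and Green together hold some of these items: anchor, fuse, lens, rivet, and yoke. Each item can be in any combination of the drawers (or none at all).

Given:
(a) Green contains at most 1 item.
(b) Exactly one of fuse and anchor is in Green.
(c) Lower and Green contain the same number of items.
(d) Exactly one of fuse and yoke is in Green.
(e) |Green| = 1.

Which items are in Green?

Green = {fuse}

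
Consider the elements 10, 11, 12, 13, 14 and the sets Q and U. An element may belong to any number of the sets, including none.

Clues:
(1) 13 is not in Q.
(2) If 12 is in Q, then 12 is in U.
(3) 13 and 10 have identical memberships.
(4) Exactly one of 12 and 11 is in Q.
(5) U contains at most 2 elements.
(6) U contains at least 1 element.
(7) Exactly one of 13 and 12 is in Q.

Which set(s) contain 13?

From (1): 13 ∉ Q.
(3): 10 matches 13: 10 ∉ Q.
(7) (exactly one): 12 ∈ Q.
(2): 12 ∈ U.
(4) (exactly one): 11 ∉ Q.
Suppose 13 ∈ U: no assignment then satisfies all the clues, so 13 ∉ U.

13: none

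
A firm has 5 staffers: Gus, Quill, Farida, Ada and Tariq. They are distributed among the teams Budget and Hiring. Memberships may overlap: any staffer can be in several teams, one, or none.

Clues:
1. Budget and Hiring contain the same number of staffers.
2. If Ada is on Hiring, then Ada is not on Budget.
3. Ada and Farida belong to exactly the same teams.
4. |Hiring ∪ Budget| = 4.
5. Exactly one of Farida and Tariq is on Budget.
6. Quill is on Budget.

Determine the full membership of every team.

Budget = {Quill, Tariq}; Hiring = {Ada, Farida}

From (6): Quill ∈ Budget.
Suppose Gus ∈ Budget: no assignment then satisfies all the clues, so Gus ∉ Budget.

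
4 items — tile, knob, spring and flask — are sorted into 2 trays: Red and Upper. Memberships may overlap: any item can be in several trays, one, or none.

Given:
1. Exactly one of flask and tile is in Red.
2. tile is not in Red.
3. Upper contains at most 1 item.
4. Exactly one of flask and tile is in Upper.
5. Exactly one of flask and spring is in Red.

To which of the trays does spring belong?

spring: none

From (2): tile ∉ Red.
(1) (exactly one): flask ∈ Red.
(5) (exactly one): spring ∉ Red.
Suppose spring ∈ Upper: no assignment then satisfies all the clues, so spring ∉ Upper.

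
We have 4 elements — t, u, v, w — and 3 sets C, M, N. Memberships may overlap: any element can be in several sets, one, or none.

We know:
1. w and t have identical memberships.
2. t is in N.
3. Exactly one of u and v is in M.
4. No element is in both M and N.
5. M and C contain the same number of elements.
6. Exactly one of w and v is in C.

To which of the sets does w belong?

w: N

From (2): t ∈ N.
(1): w matches t: w ∈ N.
(4) (disjoint): t ∉ M.
(4) (disjoint): w ∉ M.
Suppose w ∈ C: no assignment then satisfies all the clues, so w ∉ C.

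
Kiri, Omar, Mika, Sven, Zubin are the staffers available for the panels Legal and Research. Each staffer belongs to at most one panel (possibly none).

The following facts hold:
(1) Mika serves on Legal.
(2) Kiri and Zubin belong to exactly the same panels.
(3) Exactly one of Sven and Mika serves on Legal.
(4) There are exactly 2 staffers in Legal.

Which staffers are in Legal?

Legal = {Mika, Omar}

From (1): Mika ∈ Legal.
(3) (exactly one): Sven ∉ Legal.
Suppose Kiri ∈ Legal: no assignment then satisfies all the clues, so Kiri ∉ Legal.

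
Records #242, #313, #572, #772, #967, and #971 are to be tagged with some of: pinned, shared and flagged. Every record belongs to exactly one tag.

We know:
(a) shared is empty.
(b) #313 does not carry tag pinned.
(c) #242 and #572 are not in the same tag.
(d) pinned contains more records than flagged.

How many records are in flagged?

2

From (b): #313 ∉ pinned.
(a): shared already has 0, so the rest are out.
Only one tag left: #313 ∈ flagged.
Suppose #772 ∉ pinned: no assignment then satisfies all the clues, so #772 ∈ pinned.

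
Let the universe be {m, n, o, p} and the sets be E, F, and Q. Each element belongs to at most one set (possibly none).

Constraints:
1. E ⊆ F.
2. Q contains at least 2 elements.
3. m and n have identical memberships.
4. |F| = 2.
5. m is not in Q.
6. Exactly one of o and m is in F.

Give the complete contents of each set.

From (5): m ∉ Q.
(3): n matches m: n ∉ Q.
(2): only 2 candidates remain for Q, so all are in.
(4): only 2 candidates remain for F, so all are in.

E = {}; F = {m, n}; Q = {o, p}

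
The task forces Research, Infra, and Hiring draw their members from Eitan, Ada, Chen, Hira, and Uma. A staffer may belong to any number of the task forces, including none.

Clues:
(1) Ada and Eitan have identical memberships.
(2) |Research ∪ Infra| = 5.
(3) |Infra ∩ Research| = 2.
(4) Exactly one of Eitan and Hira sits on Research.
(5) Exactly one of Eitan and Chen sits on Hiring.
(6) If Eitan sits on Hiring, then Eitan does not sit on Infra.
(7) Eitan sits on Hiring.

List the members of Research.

Research = {Ada, Chen, Eitan, Uma}

From (7): Eitan ∈ Hiring.
(1): Ada matches Eitan: Ada ∈ Hiring.
(5) (exactly one): Chen ∉ Hiring.
(6): Eitan ∉ Infra.
(1): Ada matches Eitan: Ada ∉ Infra.
Suppose Eitan ∉ Research: no assignment then satisfies all the clues, so Eitan ∈ Research.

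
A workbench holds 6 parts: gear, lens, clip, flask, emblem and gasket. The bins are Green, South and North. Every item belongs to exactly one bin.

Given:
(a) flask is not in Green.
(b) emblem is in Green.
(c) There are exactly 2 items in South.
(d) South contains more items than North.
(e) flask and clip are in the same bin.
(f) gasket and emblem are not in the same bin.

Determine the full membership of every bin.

From (a): flask ∉ Green.
From (b): emblem ∈ Green.
(e): clip matches flask: clip ∉ Green.
(f): gasket ∉ Green.
Suppose gear ∉ Green: no assignment then satisfies all the clues, so gear ∈ Green.

Green = {emblem, gear, lens}; South = {clip, flask}; North = {gasket}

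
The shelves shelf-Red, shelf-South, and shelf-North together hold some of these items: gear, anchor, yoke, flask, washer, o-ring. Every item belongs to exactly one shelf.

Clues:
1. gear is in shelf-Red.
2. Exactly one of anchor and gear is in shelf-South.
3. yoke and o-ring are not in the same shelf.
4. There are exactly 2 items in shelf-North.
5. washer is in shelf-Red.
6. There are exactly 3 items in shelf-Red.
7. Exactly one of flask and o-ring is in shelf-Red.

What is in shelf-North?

From (1): gear ∈ shelf-Red.
From (5): washer ∈ shelf-Red.
(2) (exactly one): anchor ∈ shelf-South.
Suppose yoke ∉ shelf-North: no assignment then satisfies all the clues, so yoke ∈ shelf-North.

shelf-North = {flask, yoke}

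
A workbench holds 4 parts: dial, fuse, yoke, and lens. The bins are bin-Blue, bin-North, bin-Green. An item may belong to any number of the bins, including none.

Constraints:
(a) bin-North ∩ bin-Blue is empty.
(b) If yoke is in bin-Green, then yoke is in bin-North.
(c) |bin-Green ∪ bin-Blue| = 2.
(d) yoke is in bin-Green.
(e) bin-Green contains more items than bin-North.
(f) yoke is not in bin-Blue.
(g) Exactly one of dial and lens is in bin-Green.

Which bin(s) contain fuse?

fuse: none

From (d): yoke ∈ bin-Green.
From (f): yoke ∉ bin-Blue.
(b): yoke ∈ bin-North.
Suppose fuse ∈ bin-Blue: no assignment then satisfies all the clues, so fuse ∉ bin-Blue.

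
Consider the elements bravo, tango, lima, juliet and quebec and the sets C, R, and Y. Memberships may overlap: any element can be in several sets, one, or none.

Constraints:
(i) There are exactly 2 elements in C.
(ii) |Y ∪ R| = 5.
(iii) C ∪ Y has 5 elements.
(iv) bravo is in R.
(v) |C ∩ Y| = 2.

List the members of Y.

Y = {bravo, juliet, lima, quebec, tango}

From (iv): bravo ∈ R.
Suppose bravo ∉ Y: no assignment then satisfies all the clues, so bravo ∈ Y.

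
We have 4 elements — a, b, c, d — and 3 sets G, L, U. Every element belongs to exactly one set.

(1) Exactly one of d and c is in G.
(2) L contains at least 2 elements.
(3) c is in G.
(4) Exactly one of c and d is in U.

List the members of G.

G = {c}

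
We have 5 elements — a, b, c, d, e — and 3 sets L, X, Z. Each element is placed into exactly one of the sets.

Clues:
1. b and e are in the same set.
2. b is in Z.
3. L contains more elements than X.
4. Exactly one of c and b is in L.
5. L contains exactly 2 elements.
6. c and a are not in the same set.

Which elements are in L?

L = {c, d}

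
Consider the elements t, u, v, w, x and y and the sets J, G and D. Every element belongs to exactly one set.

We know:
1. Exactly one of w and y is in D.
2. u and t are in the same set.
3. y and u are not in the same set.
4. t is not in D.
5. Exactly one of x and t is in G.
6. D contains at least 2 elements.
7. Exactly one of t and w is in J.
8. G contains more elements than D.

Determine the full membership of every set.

J = {w}; G = {t, u, v}; D = {x, y}

From (4): t ∉ D.
(2): u matches t: u ∉ D.
Suppose t ∈ J: no assignment then satisfies all the clues, so t ∉ J.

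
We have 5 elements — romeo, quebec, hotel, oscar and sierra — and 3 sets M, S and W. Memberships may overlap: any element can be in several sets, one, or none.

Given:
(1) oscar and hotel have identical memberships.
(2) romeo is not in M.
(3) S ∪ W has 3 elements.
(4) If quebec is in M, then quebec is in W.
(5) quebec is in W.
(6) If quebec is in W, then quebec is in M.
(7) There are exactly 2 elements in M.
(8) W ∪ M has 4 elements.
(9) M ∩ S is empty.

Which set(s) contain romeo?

romeo: none

From (2): romeo ∉ M.
From (5): quebec ∈ W.
(6): quebec ∈ M.
(9) (disjoint): quebec ∉ S.
Suppose romeo ∈ S: no assignment then satisfies all the clues, so romeo ∉ S.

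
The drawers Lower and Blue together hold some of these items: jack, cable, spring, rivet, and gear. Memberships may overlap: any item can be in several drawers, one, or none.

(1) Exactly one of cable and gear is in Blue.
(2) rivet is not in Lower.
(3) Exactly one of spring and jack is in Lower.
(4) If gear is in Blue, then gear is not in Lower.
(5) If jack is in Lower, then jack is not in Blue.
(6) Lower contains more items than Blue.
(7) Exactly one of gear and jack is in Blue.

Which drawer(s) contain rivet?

rivet: none

From (2): rivet ∉ Lower.
Suppose rivet ∈ Blue: no assignment then satisfies all the clues, so rivet ∉ Blue.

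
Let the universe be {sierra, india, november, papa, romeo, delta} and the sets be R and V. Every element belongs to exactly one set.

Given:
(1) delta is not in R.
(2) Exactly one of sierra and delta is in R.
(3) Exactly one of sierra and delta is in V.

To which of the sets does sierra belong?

From (1): delta ∉ R.
(2) (exactly one): sierra ∈ R.
(3) (exactly one): delta ∈ V.

sierra: R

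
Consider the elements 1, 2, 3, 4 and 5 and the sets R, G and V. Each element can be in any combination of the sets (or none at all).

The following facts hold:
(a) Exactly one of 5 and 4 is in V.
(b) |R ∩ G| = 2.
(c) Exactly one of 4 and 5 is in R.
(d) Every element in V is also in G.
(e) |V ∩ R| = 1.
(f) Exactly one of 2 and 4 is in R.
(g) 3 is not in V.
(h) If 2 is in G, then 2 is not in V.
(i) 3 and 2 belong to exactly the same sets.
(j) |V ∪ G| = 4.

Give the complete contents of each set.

R = {1, 4}; G = {1, 2, 3, 4}; V = {4}

From (g): 3 ∉ V.
(i): 2 matches 3: 2 ∉ V.
Suppose 1 ∉ R: no assignment then satisfies all the clues, so 1 ∈ R.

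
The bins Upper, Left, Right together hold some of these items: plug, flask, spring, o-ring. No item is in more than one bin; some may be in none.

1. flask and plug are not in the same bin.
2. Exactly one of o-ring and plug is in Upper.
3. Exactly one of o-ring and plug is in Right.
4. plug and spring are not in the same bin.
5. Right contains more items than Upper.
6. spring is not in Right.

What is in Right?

Right = {flask, o-ring}

From (6): spring ∉ Right.
Suppose plug ∈ Right: no assignment then satisfies all the clues, so plug ∉ Right.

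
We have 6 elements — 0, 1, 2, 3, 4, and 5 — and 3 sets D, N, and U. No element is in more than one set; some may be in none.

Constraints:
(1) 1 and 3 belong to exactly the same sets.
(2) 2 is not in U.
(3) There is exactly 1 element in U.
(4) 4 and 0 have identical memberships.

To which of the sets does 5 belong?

From (2): 2 ∉ U.
Suppose 5 ∈ D: no assignment then satisfies all the clues, so 5 ∉ D.

5: U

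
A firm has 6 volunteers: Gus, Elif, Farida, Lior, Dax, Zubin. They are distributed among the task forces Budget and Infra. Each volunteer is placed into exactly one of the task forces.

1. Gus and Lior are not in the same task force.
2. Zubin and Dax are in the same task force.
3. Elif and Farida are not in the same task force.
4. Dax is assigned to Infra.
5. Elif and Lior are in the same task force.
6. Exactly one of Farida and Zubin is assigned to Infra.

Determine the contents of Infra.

From (4): Dax ∈ Infra.
(2): Zubin matches Dax: Zubin ∉ Budget.
(2): Zubin matches Dax: Zubin ∈ Infra.
(6) (exactly one): Farida ∉ Infra.
Only one task force left: Farida ∈ Budget.
(3): Elif ∉ Budget.
(5): Lior matches Elif: Lior ∉ Budget.
Only one task force left: Elif ∈ Infra.
Only one task force left: Lior ∈ Infra.
(1): Gus ∉ Infra.
Only one task force left: Gus ∈ Budget.

Infra = {Dax, Elif, Lior, Zubin}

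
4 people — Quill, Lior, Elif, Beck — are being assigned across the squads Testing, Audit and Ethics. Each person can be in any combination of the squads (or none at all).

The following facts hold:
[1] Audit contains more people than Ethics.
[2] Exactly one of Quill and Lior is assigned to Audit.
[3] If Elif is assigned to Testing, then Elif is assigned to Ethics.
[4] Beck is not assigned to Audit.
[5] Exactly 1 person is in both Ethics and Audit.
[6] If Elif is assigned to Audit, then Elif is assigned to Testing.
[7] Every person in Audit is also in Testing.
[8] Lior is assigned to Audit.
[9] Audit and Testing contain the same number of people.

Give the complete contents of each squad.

Testing = {Elif, Lior}; Audit = {Elif, Lior}; Ethics = {Elif}

From (4): Beck ∉ Audit.
From (8): Lior ∈ Audit.
(2) (exactly one): Quill ∉ Audit.
(7) with Lior ∈ Audit: Lior ∈ Testing.
Suppose Quill ∈ Testing: no assignment then satisfies all the clues, so Quill ∉ Testing.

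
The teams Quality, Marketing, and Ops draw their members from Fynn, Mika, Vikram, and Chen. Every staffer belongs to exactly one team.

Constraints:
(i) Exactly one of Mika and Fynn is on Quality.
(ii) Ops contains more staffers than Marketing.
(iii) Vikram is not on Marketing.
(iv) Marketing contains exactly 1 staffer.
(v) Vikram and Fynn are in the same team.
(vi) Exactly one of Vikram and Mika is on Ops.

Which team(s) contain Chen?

From (iii): Vikram ∉ Marketing.
(v): Fynn matches Vikram: Fynn ∉ Marketing.
Suppose Chen ∈ Quality: no assignment then satisfies all the clues, so Chen ∉ Quality.

Chen: Marketing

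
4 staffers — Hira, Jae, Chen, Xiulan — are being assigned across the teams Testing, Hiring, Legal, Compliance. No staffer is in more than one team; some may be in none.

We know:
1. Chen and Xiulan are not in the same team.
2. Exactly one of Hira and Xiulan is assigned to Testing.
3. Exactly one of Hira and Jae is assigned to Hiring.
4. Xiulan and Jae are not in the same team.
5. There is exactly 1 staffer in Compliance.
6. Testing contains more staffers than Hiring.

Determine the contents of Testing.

Testing = {Chen, Hira}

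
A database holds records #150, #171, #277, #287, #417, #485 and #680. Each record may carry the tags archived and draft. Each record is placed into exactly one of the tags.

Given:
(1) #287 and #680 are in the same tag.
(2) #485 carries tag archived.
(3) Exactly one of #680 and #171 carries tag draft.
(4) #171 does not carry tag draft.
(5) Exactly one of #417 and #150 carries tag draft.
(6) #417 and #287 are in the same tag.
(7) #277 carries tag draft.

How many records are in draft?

From (2): #485 ∈ archived.
From (4): #171 ∉ draft.
From (7): #277 ∈ draft.
(3) (exactly one): #680 ∈ draft.
Only one tag left: #171 ∈ archived.
(1): #287 matches #680: #287 ∉ archived.
(1): #287 matches #680: #287 ∈ draft.
(6): #417 matches #287: #417 ∉ archived.
(6): #417 matches #287: #417 ∈ draft.
(5) (exactly one): #150 ∉ draft.
Only one tag left: #150 ∈ archived.

4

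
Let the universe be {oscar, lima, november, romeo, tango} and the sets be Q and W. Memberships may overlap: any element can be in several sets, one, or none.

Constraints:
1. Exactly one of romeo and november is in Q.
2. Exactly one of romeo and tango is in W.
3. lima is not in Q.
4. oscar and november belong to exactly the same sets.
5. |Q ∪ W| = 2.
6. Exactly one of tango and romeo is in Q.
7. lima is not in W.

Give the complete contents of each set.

Q = {romeo}; W = {tango}

From (3): lima ∉ Q.
From (7): lima ∉ W.
Suppose oscar ∈ Q: no assignment then satisfies all the clues, so oscar ∉ Q.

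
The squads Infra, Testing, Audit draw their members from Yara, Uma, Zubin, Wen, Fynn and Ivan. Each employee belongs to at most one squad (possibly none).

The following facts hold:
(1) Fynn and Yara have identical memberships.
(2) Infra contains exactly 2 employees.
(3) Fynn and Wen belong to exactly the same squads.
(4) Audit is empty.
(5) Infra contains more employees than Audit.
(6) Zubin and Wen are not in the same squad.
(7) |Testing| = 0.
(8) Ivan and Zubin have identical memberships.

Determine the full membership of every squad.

Infra = {Ivan, Zubin}; Testing = {}; Audit = {}

(4): Audit already has 0, so the rest are out.
(7): Testing already has 0, so the rest are out.
Suppose Yara ∈ Infra: no assignment then satisfies all the clues, so Yara ∉ Infra.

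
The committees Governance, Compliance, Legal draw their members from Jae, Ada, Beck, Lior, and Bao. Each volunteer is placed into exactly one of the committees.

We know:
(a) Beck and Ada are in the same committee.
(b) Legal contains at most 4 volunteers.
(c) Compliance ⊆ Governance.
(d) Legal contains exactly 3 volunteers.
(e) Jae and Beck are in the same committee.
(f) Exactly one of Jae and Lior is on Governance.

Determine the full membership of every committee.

Governance = {Bao, Lior}; Compliance = {}; Legal = {Ada, Beck, Jae}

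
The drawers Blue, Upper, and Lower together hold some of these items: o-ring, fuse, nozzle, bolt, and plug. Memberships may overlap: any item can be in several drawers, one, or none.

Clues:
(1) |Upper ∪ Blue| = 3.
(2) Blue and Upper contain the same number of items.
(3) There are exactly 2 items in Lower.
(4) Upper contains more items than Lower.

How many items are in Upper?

3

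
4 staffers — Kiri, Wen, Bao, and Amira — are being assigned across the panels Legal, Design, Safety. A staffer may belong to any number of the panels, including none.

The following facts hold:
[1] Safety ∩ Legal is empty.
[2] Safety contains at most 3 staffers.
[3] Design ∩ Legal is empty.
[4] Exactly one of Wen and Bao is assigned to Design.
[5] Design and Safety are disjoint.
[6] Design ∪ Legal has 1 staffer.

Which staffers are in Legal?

Legal = {}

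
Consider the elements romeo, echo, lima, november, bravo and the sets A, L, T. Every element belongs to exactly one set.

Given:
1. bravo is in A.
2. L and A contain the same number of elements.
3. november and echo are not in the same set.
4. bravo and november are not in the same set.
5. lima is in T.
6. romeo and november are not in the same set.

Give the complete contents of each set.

A = {bravo}; L = {november}; T = {echo, lima, romeo}

From (1): bravo ∈ A.
From (5): lima ∈ T.
(4): november ∉ A.
Suppose romeo ∈ A: no assignment then satisfies all the clues, so romeo ∉ A.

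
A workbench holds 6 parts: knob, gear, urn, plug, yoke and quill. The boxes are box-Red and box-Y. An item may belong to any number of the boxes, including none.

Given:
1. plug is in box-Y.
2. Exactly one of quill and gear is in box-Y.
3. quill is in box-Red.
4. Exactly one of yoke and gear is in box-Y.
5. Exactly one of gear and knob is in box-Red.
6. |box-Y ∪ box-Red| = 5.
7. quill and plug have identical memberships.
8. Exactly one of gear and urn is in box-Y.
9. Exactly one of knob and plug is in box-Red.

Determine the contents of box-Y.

From (1): plug ∈ box-Y.
From (3): quill ∈ box-Red.
(7): plug matches quill: plug ∈ box-Red.
(7): quill matches plug: quill ∈ box-Y.
(9) (exactly one): knob ∉ box-Red.
(2) (exactly one): gear ∉ box-Y.
(4) (exactly one): yoke ∈ box-Y.
(5) (exactly one): gear ∈ box-Red.
(8) (exactly one): urn ∈ box-Y.
Suppose knob ∈ box-Y: no assignment then satisfies all the clues, so knob ∉ box-Y.

box-Y = {plug, quill, urn, yoke}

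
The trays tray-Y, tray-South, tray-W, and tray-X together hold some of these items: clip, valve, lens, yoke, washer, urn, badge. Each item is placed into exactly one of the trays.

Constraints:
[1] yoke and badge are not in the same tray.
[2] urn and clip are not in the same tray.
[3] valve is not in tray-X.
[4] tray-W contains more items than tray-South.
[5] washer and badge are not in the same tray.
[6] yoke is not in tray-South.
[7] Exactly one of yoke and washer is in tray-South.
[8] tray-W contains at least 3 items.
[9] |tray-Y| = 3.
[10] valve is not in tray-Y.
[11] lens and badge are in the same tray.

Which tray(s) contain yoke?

From (3): valve ∉ tray-X.
From (6): yoke ∉ tray-South.
From (10): valve ∉ tray-Y.
(7) (exactly one): washer ∈ tray-South.
(5): badge ∉ tray-South.
(11): lens matches badge: lens ∉ tray-South.
Suppose yoke ∈ tray-Y: no assignment then satisfies all the clues, so yoke ∉ tray-Y.

yoke: tray-W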